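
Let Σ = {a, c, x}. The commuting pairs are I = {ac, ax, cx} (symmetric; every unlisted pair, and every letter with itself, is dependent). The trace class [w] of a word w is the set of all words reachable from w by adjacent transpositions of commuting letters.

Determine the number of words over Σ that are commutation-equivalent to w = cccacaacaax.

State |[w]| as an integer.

2772

piece 0:c — minimal
piece 1:c rests on {0:c}
piece 2:c rests on {1:c}
piece 3:a — minimal
piece 4:c rests on {2:c}
piece 5:a rests on {3:a}
piece 6:a rests on {5:a}
piece 7:c rests on {4:c}
piece 8:a rests on {6:a}
piece 9:a rests on {8:a}
piece 10:x — minimal
minimal pieces: {0:c, 3:a, 10:x}
ways to finish when only these pieces remain (= sum over removing one remaining piece with nothing left below it):
  1 left: {7}→1  {9}→1  {10}→1
  2 left: {4,7}→1  {7,9}→2  {7,10}→2  {8,9}→1  {9,10}→2
  3 left: {2,4,7}→1  {4,7,9}→3  {4,7,10}→3  {6,8,9}→1  {7,8,9}→3  {7,9,10}→6  {8,9,10}→3
  4 left: {1,2,4,7}→1  {2,4,7,9}→4  {2,4,7,10}→4  {4,7,8,9}→6  {4,7,9,10}→12  {5,6,8,9}→1  {6,7,8,9}→4  {6,8,9,10}→4  {7,8,9,10}→12
  5 left: {0,1,2,4,7}→1  {1,2,4,7,9}→5  {1,2,4,7,10}→5  {2,4,7,8,9}→10  {2,4,7,9,10}→20  {3,5,6,8,9}→1  {4,6,7,8,9}→10  {4,7,8,9,10}→30  {5,6,7,8,9}→5  {5,6,8,9,10}→5  {6,7,8,9,10}→20
  6 left: {0,1,2,4,7,9}→6  {0,1,2,4,7,10}→6  {1,2,4,7,8,9}→15  {1,2,4,7,9,10}→30  {2,4,6,7,8,9}→20  {2,4,7,8,9,10}→60  {3,5,6,7,8,9}→6  {3,5,6,8,9,10}→6  {4,5,6,7,8,9}→15  {4,6,7,8,9,10}→60  {5,6,7,8,9,10}→30
  7 left: {0,1,2,4,7,8,9}→21  {0,1,2,4,7,9,10}→42  {1,2,4,6,7,8,9}→35  {1,2,4,7,8,9,10}→105  {2,4,5,6,7,8,9}→35  {2,4,6,7,8,9,10}→140  {3,4,5,6,7,8,9}→21  {3,5,6,7,8,9,10}→42  {4,5,6,7,8,9,10}→105
  8 left: {0,1,2,4,6,7,8,9}→56  {0,1,2,4,7,8,9,10}→168  {1,2,4,5,6,7,8,9}→70  {1,2,4,6,7,8,9,10}→280  {2,3,4,5,6,7,8,9}→56  {2,4,5,6,7,8,9,10}→280  {3,4,5,6,7,8,9,10}→168
  9 left: {0,1,2,4,5,6,7,8,9}→126  {0,1,2,4,6,7,8,9,10}→504  {1,2,3,4,5,6,7,8,9}→126  {1,2,4,5,6,7,8,9,10}→630  {2,3,4,5,6,7,8,9,10}→504
  placing 0:c first → 1260 extensions
  placing 3:a first → 1260 extensions
  placing 10:x first → 252 extensions
total linear extensions = 2772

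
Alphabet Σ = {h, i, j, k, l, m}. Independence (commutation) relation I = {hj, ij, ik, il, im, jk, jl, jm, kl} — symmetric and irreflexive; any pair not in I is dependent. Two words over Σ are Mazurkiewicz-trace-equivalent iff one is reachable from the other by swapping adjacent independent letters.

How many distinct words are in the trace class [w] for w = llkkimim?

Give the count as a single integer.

0(l) covers ∅
1(l) covers 0:l
2(k) covers ∅
3(k) covers 2:k
4(i) covers ∅
5(m) covers 1:l, 3:k
6(i) covers 4:i
7(m) covers 5:m
floor of heap: 0:l, 2:k, 4:i
completions by unplaced set U, small U first (add the entries for U minus each lowest piece of U):
  |U|=1: {6}:1  {7}:1
  |U|=2: {4,6}:1  {5,7}:1  {6,7}:2
  |U|=3: {1,5,7}:1  {3,5,7}:1  {4,6,7}:3  {5,6,7}:3
  |U|=4: {0,1,5,7}:1  {1,3,5,7}:2  {1,5,6,7}:4  {2,3,5,7}:1  {3,5,6,7}:4  {4,5,6,7}:6
  |U|=5: {0,1,3,5,7}:3  {0,1,5,6,7}:5  {1,2,3,5,7}:3  {1,3,5,6,7}:10  {1,4,5,6,7}:10  {2,3,5,6,7}:5  {3,4,5,6,7}:10
  |U|=6: {0,1,2,3,5,7}:6  {0,1,3,5,6,7}:18  {0,1,4,5,6,7}:15  {1,2,3,5,6,7}:18  {1,3,4,5,6,7}:30  {2,3,4,5,6,7}:15
  start at 0(l): 63
  start at 2(k): 63
  start at 4(i): 42
sum over floor = 168

168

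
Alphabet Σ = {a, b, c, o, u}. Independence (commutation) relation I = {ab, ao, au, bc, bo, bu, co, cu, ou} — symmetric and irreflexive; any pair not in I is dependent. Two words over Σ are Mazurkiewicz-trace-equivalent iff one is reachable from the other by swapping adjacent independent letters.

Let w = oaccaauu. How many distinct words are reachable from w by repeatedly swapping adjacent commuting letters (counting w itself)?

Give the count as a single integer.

168

drop 0:o onto floor
drop 1:a onto floor
drop 2:c onto {1:a}
drop 3:c onto {2:c}
drop 4:a onto {3:c}
drop 5:a onto {4:a}
drop 6:u onto floor
drop 7:u onto {6:u}
ground layer = {0:o, 1:a, 6:u}
drop-orders for the pieces not yet dropped (sum over which currently-grounded one goes next):
  1 to go: {0} 1  {5} 1  {7} 1
  2 to go: {0,5} 2  {0,7} 2  {4,5} 1  {5,7} 2  {6,7} 1
  3 to go: {0,4,5} 3  {0,5,7} 6  {0,6,7} 3  {3,4,5} 1  {4,5,7} 3  {5,6,7} 3
  4 to go: {0,3,4,5} 4  {0,4,5,7} 12  {0,5,6,7} 12  {2,3,4,5} 1  {3,4,5,7} 4  {4,5,6,7} 6
  5 to go: {0,2,3,4,5} 5  {0,3,4,5,7} 20  {0,4,5,6,7} 30  {1,2,3,4,5} 1  {2,3,4,5,7} 5  {3,4,5,6,7} 10
  6 to go: {0,1,2,3,4,5} 6  {0,2,3,4,5,7} 30  {0,3,4,5,6,7} 60  {1,2,3,4,5,7} 6  {2,3,4,5,6,7} 15
  if 0:o drops first: 21 orders
  if 1:a drops first: 105 orders
  if 6:u drops first: 42 orders
heap linearizations: 168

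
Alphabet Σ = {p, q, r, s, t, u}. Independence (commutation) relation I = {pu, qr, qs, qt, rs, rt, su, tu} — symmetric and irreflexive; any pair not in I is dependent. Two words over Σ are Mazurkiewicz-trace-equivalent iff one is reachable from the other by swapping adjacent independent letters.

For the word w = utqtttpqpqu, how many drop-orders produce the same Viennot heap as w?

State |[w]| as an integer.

drop 0:u onto floor
drop 1:t onto floor
drop 2:q onto {0:u}
drop 3:t onto {1:t}
drop 4:t onto {3:t}
drop 5:t onto {4:t}
drop 6:p onto {2:q, 5:t}
drop 7:q onto {6:p}
drop 8:p onto {7:q}
drop 9:q onto {8:p}
drop 10:u onto {9:q}
ground layer = {0:u, 1:t}
drop-orders for the pieces not yet dropped (sum over which currently-grounded one goes next):
  1 to go: {10} 1
  2 to go: {9,10} 1
  3 to go: {8,9,10} 1
  4 to go: {7,8,9,10} 1
  5 to go: {6,7,8,9,10} 1
  6 to go: {2,6,7,8,9,10} 1  {5,6,7,8,9,10} 1
  7 to go: {0,2,6,7,8,9,10} 1  {2,5,6,7,8,9,10} 2  {4,5,6,7,8,9,10} 1
  8 to go: {0,2,5,6,7,8,9,10} 3  {2,4,5,6,7,8,9,10} 3  {3,4,5,6,7,8,9,10} 1
  9 to go: {0,2,4,5,6,7,8,9,10} 6  {1,3,4,5,6,7,8,9,10} 1  {2,3,4,5,6,7,8,9,10} 4
  if 0:u drops first: 5 orders
  if 1:t drops first: 10 orders
heap linearizations: 15

15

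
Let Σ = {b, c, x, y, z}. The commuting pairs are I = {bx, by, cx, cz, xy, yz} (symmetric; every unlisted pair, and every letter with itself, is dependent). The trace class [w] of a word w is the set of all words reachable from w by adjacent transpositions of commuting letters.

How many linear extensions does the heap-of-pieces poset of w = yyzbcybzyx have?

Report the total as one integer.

drop 0:y onto floor
drop 1:y onto {0:y}
drop 2:z onto floor
drop 3:b onto {2:z}
drop 4:c onto {1:y, 3:b}
drop 5:y onto {4:c}
drop 6:b onto {4:c}
drop 7:z onto {6:b}
drop 8:y onto {5:y}
drop 9:x onto {7:z}
ground layer = {0:y, 2:z}
drop-orders for the pieces not yet dropped (sum over which currently-grounded one goes next):
  1 to go: {8} 1  {9} 1
  2 to go: {5,8} 1  {7,9} 1  {8,9} 2
  3 to go: {5,8,9} 3  {6,7,9} 1  {7,8,9} 3
  4 to go: {5,7,8,9} 6  {6,7,8,9} 4
  5 to go: {5,6,7,8,9} 10
  6 to go: {4,5,6,7,8,9} 10
  7 to go: {1,4,5,6,7,8,9} 10  {3,4,5,6,7,8,9} 10
  8 to go: {0,1,4,5,6,7,8,9} 10  {1,3,4,5,6,7,8,9} 20  {2,3,4,5,6,7,8,9} 10
  if 0:y drops first: 30 orders
  if 2:z drops first: 30 orders
heap linearizations: 60

60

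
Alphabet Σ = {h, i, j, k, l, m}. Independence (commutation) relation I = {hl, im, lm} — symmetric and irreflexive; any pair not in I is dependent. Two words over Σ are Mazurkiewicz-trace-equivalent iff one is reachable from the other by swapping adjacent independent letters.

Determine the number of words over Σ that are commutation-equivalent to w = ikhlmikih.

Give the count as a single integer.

5

piece 0:i — minimal
piece 1:k rests on {0:i}
piece 2:h rests on {1:k}
piece 3:l rests on {1:k}
piece 4:m rests on {2:h}
piece 5:i rests on {2:h, 3:l}
piece 6:k rests on {4:m, 5:i}
piece 7:i rests on {6:k}
piece 8:h rests on {7:i}
minimal pieces: {0:i}
ways to finish when only these pieces remain (= sum over removing one remaining piece with nothing left below it):
  1 left: {8}→1
  2 left: {7,8}→1
  3 left: {6,7,8}→1
  4 left: {4,6,7,8}→1  {5,6,7,8}→1
  5 left: {3,5,6,7,8}→1  {4,5,6,7,8}→2
  6 left: {2,4,5,6,7,8}→2  {3,4,5,6,7,8}→3
  7 left: {2,3,4,5,6,7,8}→5
  placing 0:i first → 5 extensions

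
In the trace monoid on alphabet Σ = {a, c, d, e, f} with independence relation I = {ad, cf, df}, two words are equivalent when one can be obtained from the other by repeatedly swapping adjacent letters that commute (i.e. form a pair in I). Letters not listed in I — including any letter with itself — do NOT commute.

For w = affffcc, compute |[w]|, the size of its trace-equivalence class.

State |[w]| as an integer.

15

piece 0:a — minimal
piece 1:f rests on {0:a}
piece 2:f rests on {1:f}
piece 3:f rests on {2:f}
piece 4:f rests on {3:f}
piece 5:c rests on {0:a}
piece 6:c rests on {5:c}
minimal pieces: {0:a}
ways to finish when only these pieces remain (= sum over removing one remaining piece with nothing left below it):
  1 left: {4}→1  {6}→1
  2 left: {3,4}→1  {4,6}→2  {5,6}→1
  3 left: {2,3,4}→1  {3,4,6}→3  {4,5,6}→3
  4 left: {1,2,3,4}→1  {2,3,4,6}→4  {3,4,5,6}→6
  5 left: {1,2,3,4,6}→5  {2,3,4,5,6}→10
  placing 0:a first → 15 extensions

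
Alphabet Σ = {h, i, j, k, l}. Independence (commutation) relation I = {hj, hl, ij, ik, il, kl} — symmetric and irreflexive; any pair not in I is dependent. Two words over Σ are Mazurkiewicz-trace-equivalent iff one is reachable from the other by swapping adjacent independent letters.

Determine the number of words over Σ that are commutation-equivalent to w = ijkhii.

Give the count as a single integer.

3

0(i) covers ∅
1(j) covers ∅
2(k) covers 1:j
3(h) covers 0:i, 2:k
4(i) covers 3:h
5(i) covers 4:i
floor of heap: 0:i, 1:j
completions by unplaced set U, small U first (add the entries for U minus each lowest piece of U):
  |U|=1: {5}:1
  |U|=2: {4,5}:1
  |U|=3: {3,4,5}:1
  |U|=4: {0,3,4,5}:1  {2,3,4,5}:1
  start at 0(i): 1
  start at 1(j): 2
sum over floor = 3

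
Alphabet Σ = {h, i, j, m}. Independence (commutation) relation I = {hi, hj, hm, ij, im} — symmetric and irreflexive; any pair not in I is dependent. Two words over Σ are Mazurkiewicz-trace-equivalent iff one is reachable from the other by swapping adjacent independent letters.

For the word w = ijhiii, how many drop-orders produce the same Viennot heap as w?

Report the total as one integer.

30

drop 0:i onto floor
drop 1:j onto floor
drop 2:h onto floor
drop 3:i onto {0:i}
drop 4:i onto {3:i}
drop 5:i onto {4:i}
ground layer = {0:i, 1:j, 2:h}
drop-orders for the pieces not yet dropped (sum over which currently-grounded one goes next):
  1 to go: {1} 1  {2} 1  {5} 1
  2 to go: {1,2} 2  {1,5} 2  {2,5} 2  {4,5} 1
  3 to go: {1,2,5} 6  {1,4,5} 3  {2,4,5} 3  {3,4,5} 1
  4 to go: {0,3,4,5} 1  {1,2,4,5} 12  {1,3,4,5} 4  {2,3,4,5} 4
  if 0:i drops first: 20 orders
  if 1:j drops first: 5 orders
  if 2:h drops first: 5 orders
heap linearizations: 30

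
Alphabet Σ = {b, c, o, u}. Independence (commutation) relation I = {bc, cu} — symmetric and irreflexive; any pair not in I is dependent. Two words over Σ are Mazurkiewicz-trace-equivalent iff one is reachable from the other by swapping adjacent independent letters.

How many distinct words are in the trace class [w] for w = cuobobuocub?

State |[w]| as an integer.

piece 0:c — minimal
piece 1:u — minimal
piece 2:o rests on {0:c, 1:u}
piece 3:b rests on {2:o}
piece 4:o rests on {3:b}
piece 5:b rests on {4:o}
piece 6:u rests on {5:b}
piece 7:o rests on {6:u}
piece 8:c rests on {7:o}
piece 9:u rests on {7:o}
piece 10:b rests on {9:u}
minimal pieces: {0:c, 1:u}
ways to finish when only these pieces remain (= sum over removing one remaining piece with nothing left below it):
  1 left: {8}→1  {10}→1
  2 left: {8,10}→2  {9,10}→1
  3 left: {8,9,10}→3
  4 left: {7,8,9,10}→3
  5 left: {6,7,8,9,10}→3
  6 left: {5,6,7,8,9,10}→3
  7 left: {4,5,6,7,8,9,10}→3
  8 left: {3,4,5,6,7,8,9,10}→3
  9 left: {2,3,4,5,6,7,8,9,10}→3
  placing 0:c first → 3 extensions
  placing 1:u first → 3 extensions
total linear extensions = 6

6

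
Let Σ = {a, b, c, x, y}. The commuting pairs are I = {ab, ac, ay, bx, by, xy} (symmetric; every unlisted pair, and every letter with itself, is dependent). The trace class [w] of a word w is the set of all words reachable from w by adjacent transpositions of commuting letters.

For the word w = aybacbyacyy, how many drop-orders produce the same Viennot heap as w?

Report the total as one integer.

660

drop 0:a onto floor
drop 1:y onto floor
drop 2:b onto floor
drop 3:a onto {0:a}
drop 4:c onto {1:y, 2:b}
drop 5:b onto {4:c}
drop 6:y onto {4:c}
drop 7:a onto {3:a}
drop 8:c onto {5:b, 6:y}
drop 9:y onto {8:c}
drop 10:y onto {9:y}
ground layer = {0:a, 1:y, 2:b}
drop-orders for the pieces not yet dropped (sum over which currently-grounded one goes next):
  1 to go: {7} 1  {10} 1
  2 to go: {3,7} 1  {7,10} 2  {9,10} 1
  3 to go: {0,3,7} 1  {3,7,10} 3  {7,9,10} 3  {8,9,10} 1
  4 to go: {0,3,7,10} 4  {3,7,9,10} 6  {5,8,9,10} 1  {6,8,9,10} 1  {7,8,9,10} 4
  5 to go: {0,3,7,9,10} 10  {3,7,8,9,10} 10  {5,6,8,9,10} 2  {5,7,8,9,10} 5  {6,7,8,9,10} 5
  6 to go: {0,3,7,8,9,10} 20  {3,5,7,8,9,10} 15  {3,6,7,8,9,10} 15  {4,5,6,8,9,10} 2  {5,6,7,8,9,10} 12
  7 to go: {0,3,5,7,8,9,10} 35  {0,3,6,7,8,9,10} 35  {1,4,5,6,8,9,10} 2  {2,4,5,6,8,9,10} 2  {3,5,6,7,8,9,10} 42  {4,5,6,7,8,9,10} 14
  8 to go: {0,3,5,6,7,8,9,10} 112  {1,2,4,5,6,8,9,10} 4  {1,4,5,6,7,8,9,10} 16  {2,4,5,6,7,8,9,10} 16  {3,4,5,6,7,8,9,10} 56
  9 to go: {0,3,4,5,6,7,8,9,10} 168  {1,2,4,5,6,7,8,9,10} 36  {1,3,4,5,6,7,8,9,10} 72  {2,3,4,5,6,7,8,9,10} 72
  if 0:a drops first: 180 orders
  if 1:y drops first: 240 orders
  if 2:b drops first: 240 orders
heap linearizations: 660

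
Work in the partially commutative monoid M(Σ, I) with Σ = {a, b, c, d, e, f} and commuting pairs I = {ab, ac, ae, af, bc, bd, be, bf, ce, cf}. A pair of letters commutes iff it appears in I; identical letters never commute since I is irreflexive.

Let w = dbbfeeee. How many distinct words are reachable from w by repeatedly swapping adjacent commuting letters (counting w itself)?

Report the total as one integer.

drop 0:d onto floor
drop 1:b onto floor
drop 2:b onto {1:b}
drop 3:f onto {0:d}
drop 4:e onto {3:f}
drop 5:e onto {4:e}
drop 6:e onto {5:e}
drop 7:e onto {6:e}
ground layer = {0:d, 1:b}
drop-orders for the pieces not yet dropped (sum over which currently-grounded one goes next):
  1 to go: {2} 1  {7} 1
  2 to go: {1,2} 1  {2,7} 2  {6,7} 1
  3 to go: {1,2,7} 3  {2,6,7} 3  {5,6,7} 1
  4 to go: {1,2,6,7} 6  {2,5,6,7} 4  {4,5,6,7} 1
  5 to go: {1,2,5,6,7} 10  {2,4,5,6,7} 5  {3,4,5,6,7} 1
  6 to go: {0,3,4,5,6,7} 1  {1,2,4,5,6,7} 15  {2,3,4,5,6,7} 6
  if 0:d drops first: 21 orders
  if 1:b drops first: 7 orders
heap linearizations: 28

28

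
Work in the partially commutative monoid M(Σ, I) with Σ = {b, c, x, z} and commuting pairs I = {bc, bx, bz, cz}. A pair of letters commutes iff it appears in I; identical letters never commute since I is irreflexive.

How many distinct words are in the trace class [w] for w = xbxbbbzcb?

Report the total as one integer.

252

piece 0:x — minimal
piece 1:b — minimal
piece 2:x rests on {0:x}
piece 3:b rests on {1:b}
piece 4:b rests on {3:b}
piece 5:b rests on {4:b}
piece 6:z rests on {2:x}
piece 7:c rests on {2:x}
piece 8:b rests on {5:b}
minimal pieces: {0:x, 1:b}
ways to finish when only these pieces remain (= sum over removing one remaining piece with nothing left below it):
  1 left: {6}→1  {7}→1  {8}→1
  2 left: {5,8}→1  {6,7}→2  {6,8}→2  {7,8}→2
  3 left: {2,6,7}→2  {4,5,8}→1  {5,6,8}→3  {5,7,8}→3  {6,7,8}→6
  4 left: {0,2,6,7}→2  {2,6,7,8}→8  {3,4,5,8}→1  {4,5,6,8}→4  {4,5,7,8}→4  {5,6,7,8}→12
  5 left: {0,2,6,7,8}→10  {1,3,4,5,8}→1  {2,5,6,7,8}→20  {3,4,5,6,8}→5  {3,4,5,7,8}→5  {4,5,6,7,8}→20
  6 left: {0,2,5,6,7,8}→30  {1,3,4,5,6,8}→6  {1,3,4,5,7,8}→6  {2,4,5,6,7,8}→40  {3,4,5,6,7,8}→30
  7 left: {0,2,4,5,6,7,8}→70  {1,3,4,5,6,7,8}→42  {2,3,4,5,6,7,8}→70
  placing 0:x first → 112 extensions
  placing 1:b first → 140 extensions
total linear extensions = 252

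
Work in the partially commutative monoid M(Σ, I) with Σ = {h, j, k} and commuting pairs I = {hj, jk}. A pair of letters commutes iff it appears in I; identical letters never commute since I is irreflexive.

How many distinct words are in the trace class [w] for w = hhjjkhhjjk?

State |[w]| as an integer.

210

piece 0:h — minimal
piece 1:h rests on {0:h}
piece 2:j — minimal
piece 3:j rests on {2:j}
piece 4:k rests on {1:h}
piece 5:h rests on {4:k}
piece 6:h rests on {5:h}
piece 7:j rests on {3:j}
piece 8:j rests on {7:j}
piece 9:k rests on {6:h}
minimal pieces: {0:h, 2:j}
ways to finish when only these pieces remain (= sum over removing one remaining piece with nothing left below it):
  1 left: {8}→1  {9}→1
  2 left: {6,9}→1  {7,8}→1  {8,9}→2
  3 left: {3,7,8}→1  {5,6,9}→1  {6,8,9}→3  {7,8,9}→3
  4 left: {2,3,7,8}→1  {3,7,8,9}→4  {4,5,6,9}→1  {5,6,8,9}→4  {6,7,8,9}→6
  5 left: {1,4,5,6,9}→1  {2,3,7,8,9}→5  {3,6,7,8,9}→10  {4,5,6,8,9}→5  {5,6,7,8,9}→10
  6 left: {0,1,4,5,6,9}→1  {1,4,5,6,8,9}→6  {2,3,6,7,8,9}→15  {3,5,6,7,8,9}→20  {4,5,6,7,8,9}→15
  7 left: {0,1,4,5,6,8,9}→7  {1,4,5,6,7,8,9}→21  {2,3,5,6,7,8,9}→35  {3,4,5,6,7,8,9}→35
  8 left: {0,1,4,5,6,7,8,9}→28  {1,3,4,5,6,7,8,9}→56  {2,3,4,5,6,7,8,9}→70
  placing 0:h first → 126 extensions
  placing 2:j first → 84 extensions
total linear extensions = 210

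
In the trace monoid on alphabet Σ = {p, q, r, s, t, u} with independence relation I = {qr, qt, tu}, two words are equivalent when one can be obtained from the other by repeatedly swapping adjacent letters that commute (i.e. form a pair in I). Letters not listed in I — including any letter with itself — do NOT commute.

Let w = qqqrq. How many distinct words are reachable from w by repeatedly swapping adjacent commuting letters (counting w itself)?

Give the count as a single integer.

5

#0=q has no predecessor
#1=q depends on [0:q]
#2=q depends on [1:q]
#3=r has no predecessor
#4=q depends on [2:q]
sources: [0:q, 3:r]
N(rest) = Σ N(rest − s) over sources s of rest; N(one piece) = 1:
  size 1 → [3]=1  [4]=1
  size 2 → [2,4]=1  [3,4]=2
  size 3 → [1,2,4]=1  [2,3,4]=3
  first=0(q) contributes 4
  first=3(r) contributes 1
|[w]| = 5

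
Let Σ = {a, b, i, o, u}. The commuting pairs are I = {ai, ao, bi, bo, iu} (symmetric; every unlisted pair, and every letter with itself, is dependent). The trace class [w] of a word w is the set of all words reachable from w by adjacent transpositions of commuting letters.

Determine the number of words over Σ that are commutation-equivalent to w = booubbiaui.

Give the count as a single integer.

0(b) covers ∅
1(o) covers ∅
2(o) covers 1:o
3(u) covers 0:b, 2:o
4(b) covers 3:u
5(b) covers 4:b
6(i) covers 2:o
7(a) covers 5:b
8(u) covers 7:a
9(i) covers 6:i
floor of heap: 0:b, 1:o
completions by unplaced set U, small U first (add the entries for U minus each lowest piece of U):
  |U|=1: {8}:1  {9}:1
  |U|=2: {6,9}:1  {7,8}:1  {8,9}:2
  |U|=3: {5,7,8}:1  {6,8,9}:3  {7,8,9}:3
  |U|=4: {4,5,7,8}:1  {5,7,8,9}:4  {6,7,8,9}:6
  |U|=5: {3,4,5,7,8}:1  {4,5,7,8,9}:5  {5,6,7,8,9}:10
  |U|=6: {0,3,4,5,7,8}:1  {3,4,5,7,8,9}:6  {4,5,6,7,8,9}:15
  |U|=7: {0,3,4,5,7,8,9}:7  {3,4,5,6,7,8,9}:21
  |U|=8: {0,3,4,5,6,7,8,9}:28  {2,3,4,5,6,7,8,9}:21
  start at 0(b): 21
  start at 1(o): 49
sum over floor = 70

70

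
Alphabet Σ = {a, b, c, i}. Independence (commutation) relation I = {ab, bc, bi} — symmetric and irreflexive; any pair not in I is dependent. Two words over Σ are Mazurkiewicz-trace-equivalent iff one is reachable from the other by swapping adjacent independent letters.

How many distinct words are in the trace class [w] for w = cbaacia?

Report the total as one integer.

7

#0=c has no predecessor
#1=b has no predecessor
#2=a depends on [0:c]
#3=a depends on [2:a]
#4=c depends on [3:a]
#5=i depends on [4:c]
#6=a depends on [5:i]
sources: [0:c, 1:b]
N(rest) = Σ N(rest − s) over sources s of rest; N(one piece) = 1:
  size 1 → [1]=1  [6]=1
  size 2 → [1,6]=2  [5,6]=1
  size 3 → [1,5,6]=3  [4,5,6]=1
  size 4 → [1,4,5,6]=4  [3,4,5,6]=1
  size 5 → [1,3,4,5,6]=5  [2,3,4,5,6]=1
  first=0(c) contributes 6
  first=1(b) contributes 1
|[w]| = 7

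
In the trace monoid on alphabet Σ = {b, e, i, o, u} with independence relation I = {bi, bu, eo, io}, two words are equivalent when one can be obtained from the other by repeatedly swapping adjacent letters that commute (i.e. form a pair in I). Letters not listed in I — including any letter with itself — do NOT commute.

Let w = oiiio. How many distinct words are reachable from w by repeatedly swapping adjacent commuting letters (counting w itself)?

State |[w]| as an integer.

0(o) covers ∅
1(i) covers ∅
2(i) covers 1:i
3(i) covers 2:i
4(o) covers 0:o
floor of heap: 0:o, 1:i
completions by unplaced set U, small U first (add the entries for U minus each lowest piece of U):
  |U|=1: {3}:1  {4}:1
  |U|=2: {0,4}:1  {2,3}:1  {3,4}:2
  |U|=3: {0,3,4}:3  {1,2,3}:1  {2,3,4}:3
  start at 0(o): 4
  start at 1(i): 6
sum over floor = 10

10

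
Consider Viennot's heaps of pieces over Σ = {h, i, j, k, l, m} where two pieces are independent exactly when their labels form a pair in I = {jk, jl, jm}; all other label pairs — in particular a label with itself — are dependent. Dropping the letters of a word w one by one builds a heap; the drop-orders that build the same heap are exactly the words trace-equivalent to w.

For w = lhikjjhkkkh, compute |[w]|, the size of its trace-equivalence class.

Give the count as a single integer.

3

drop 0:l onto floor
drop 1:h onto {0:l}
drop 2:i onto {1:h}
drop 3:k onto {2:i}
drop 4:j onto {2:i}
drop 5:j onto {4:j}
drop 6:h onto {3:k, 5:j}
drop 7:k onto {6:h}
drop 8:k onto {7:k}
drop 9:k onto {8:k}
drop 10:h onto {9:k}
ground layer = {0:l}
drop-orders for the pieces not yet dropped (sum over which currently-grounded one goes next):
  1 to go: {10} 1
  2 to go: {9,10} 1
  3 to go: {8,9,10} 1
  4 to go: {7,8,9,10} 1
  5 to go: {6,7,8,9,10} 1
  6 to go: {3,6,7,8,9,10} 1  {5,6,7,8,9,10} 1
  7 to go: {3,5,6,7,8,9,10} 2  {4,5,6,7,8,9,10} 1
  8 to go: {3,4,5,6,7,8,9,10} 3
  9 to go: {2,3,4,5,6,7,8,9,10} 3
  if 0:l drops first: 3 orders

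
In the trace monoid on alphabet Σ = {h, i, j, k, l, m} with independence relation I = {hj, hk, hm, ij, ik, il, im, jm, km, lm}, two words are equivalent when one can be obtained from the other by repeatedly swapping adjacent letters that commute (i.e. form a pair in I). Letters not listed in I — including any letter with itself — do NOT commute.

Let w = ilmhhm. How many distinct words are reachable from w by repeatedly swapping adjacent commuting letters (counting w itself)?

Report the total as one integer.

30

piece 0:i — minimal
piece 1:l — minimal
piece 2:m — minimal
piece 3:h rests on {0:i, 1:l}
piece 4:h rests on {3:h}
piece 5:m rests on {2:m}
minimal pieces: {0:i, 1:l, 2:m}
ways to finish when only these pieces remain (= sum over removing one remaining piece with nothing left below it):
  1 left: {4}→1  {5}→1
  2 left: {2,5}→1  {3,4}→1  {4,5}→2
  3 left: {0,3,4}→1  {1,3,4}→1  {2,4,5}→3  {3,4,5}→3
  4 left: {0,1,3,4}→2  {0,3,4,5}→4  {1,3,4,5}→4  {2,3,4,5}→6
  placing 0:i first → 10 extensions
  placing 1:l first → 10 extensions
  placing 2:m first → 10 extensions
total linear extensions = 30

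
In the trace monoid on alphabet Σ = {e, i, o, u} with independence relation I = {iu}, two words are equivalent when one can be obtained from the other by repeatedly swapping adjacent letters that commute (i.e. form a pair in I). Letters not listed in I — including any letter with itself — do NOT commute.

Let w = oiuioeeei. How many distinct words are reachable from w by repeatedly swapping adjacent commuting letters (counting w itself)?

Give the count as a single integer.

0(o) covers ∅
1(i) covers 0:o
2(u) covers 0:o
3(i) covers 1:i
4(o) covers 2:u, 3:i
5(e) covers 4:o
6(e) covers 5:e
7(e) covers 6:e
8(i) covers 7:e
floor of heap: 0:o
completions by unplaced set U, small U first (add the entries for U minus each lowest piece of U):
  |U|=1: {8}:1
  |U|=2: {7,8}:1
  |U|=3: {6,7,8}:1
  |U|=4: {5,6,7,8}:1
  |U|=5: {4,5,6,7,8}:1
  |U|=6: {2,4,5,6,7,8}:1  {3,4,5,6,7,8}:1
  |U|=7: {1,3,4,5,6,7,8}:1  {2,3,4,5,6,7,8}:2
  start at 0(o): 3

3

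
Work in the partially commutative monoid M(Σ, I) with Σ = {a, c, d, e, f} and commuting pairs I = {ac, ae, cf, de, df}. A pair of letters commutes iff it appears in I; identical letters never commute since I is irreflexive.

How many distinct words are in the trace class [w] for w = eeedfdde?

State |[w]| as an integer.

56

piece 0:e — minimal
piece 1:e rests on {0:e}
piece 2:e rests on {1:e}
piece 3:d — minimal
piece 4:f rests on {2:e}
piece 5:d rests on {3:d}
piece 6:d rests on {5:d}
piece 7:e rests on {4:f}
minimal pieces: {0:e, 3:d}
ways to finish when only these pieces remain (= sum over removing one remaining piece with nothing left below it):
  1 left: {6}→1  {7}→1
  2 left: {4,7}→1  {5,6}→1  {6,7}→2
  3 left: {2,4,7}→1  {3,5,6}→1  {4,6,7}→3  {5,6,7}→3
  4 left: {1,2,4,7}→1  {2,4,6,7}→4  {3,5,6,7}→4  {4,5,6,7}→6
  5 left: {0,1,2,4,7}→1  {1,2,4,6,7}→5  {2,4,5,6,7}→10  {3,4,5,6,7}→10
  6 left: {0,1,2,4,6,7}→6  {1,2,4,5,6,7}→15  {2,3,4,5,6,7}→20
  placing 0:e first → 35 extensions
  placing 3:d first → 21 extensions
total linear extensions = 56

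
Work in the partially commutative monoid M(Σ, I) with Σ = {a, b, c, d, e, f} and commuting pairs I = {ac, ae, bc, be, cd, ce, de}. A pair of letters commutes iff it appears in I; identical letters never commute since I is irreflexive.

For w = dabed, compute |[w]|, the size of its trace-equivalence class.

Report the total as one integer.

0(d) covers ∅
1(a) covers 0:d
2(b) covers 1:a
3(e) covers ∅
4(d) covers 2:b
floor of heap: 0:d, 3:e
completions by unplaced set U, small U first (add the entries for U minus each lowest piece of U):
  |U|=1: {3}:1  {4}:1
  |U|=2: {2,4}:1  {3,4}:2
  |U|=3: {1,2,4}:1  {2,3,4}:3
  start at 0(d): 4
  start at 3(e): 1
sum over floor = 5

5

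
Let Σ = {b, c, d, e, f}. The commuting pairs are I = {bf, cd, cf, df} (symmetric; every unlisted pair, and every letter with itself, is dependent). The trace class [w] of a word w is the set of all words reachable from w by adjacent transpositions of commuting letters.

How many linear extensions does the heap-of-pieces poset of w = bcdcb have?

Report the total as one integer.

drop 0:b onto floor
drop 1:c onto {0:b}
drop 2:d onto {0:b}
drop 3:c onto {1:c}
drop 4:b onto {2:d, 3:c}
ground layer = {0:b}
drop-orders for the pieces not yet dropped (sum over which currently-grounded one goes next):
  1 to go: {4} 1
  2 to go: {2,4} 1  {3,4} 1
  3 to go: {1,3,4} 1  {2,3,4} 2
  if 0:b drops first: 3 orders

3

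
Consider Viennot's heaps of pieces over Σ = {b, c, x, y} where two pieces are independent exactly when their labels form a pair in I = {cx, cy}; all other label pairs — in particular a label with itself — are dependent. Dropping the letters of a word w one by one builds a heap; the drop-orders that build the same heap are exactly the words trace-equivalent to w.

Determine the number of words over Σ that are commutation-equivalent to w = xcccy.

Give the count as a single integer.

10

drop 0:x onto floor
drop 1:c onto floor
drop 2:c onto {1:c}
drop 3:c onto {2:c}
drop 4:y onto {0:x}
ground layer = {0:x, 1:c}
drop-orders for the pieces not yet dropped (sum over which currently-grounded one goes next):
  1 to go: {3} 1  {4} 1
  2 to go: {0,4} 1  {2,3} 1  {3,4} 2
  3 to go: {0,3,4} 3  {1,2,3} 1  {2,3,4} 3
  if 0:x drops first: 4 orders
  if 1:c drops first: 6 orders
heap linearizations: 10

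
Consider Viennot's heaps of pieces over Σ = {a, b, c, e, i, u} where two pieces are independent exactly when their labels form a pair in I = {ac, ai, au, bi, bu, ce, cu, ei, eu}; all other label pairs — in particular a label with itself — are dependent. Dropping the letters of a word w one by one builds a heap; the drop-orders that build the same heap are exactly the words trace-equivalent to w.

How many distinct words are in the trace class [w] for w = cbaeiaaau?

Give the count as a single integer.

28

drop 0:c onto floor
drop 1:b onto {0:c}
drop 2:a onto {1:b}
drop 3:e onto {2:a}
drop 4:i onto {0:c}
drop 5:a onto {3:e}
drop 6:a onto {5:a}
drop 7:a onto {6:a}
drop 8:u onto {4:i}
ground layer = {0:c}
drop-orders for the pieces not yet dropped (sum over which currently-grounded one goes next):
  1 to go: {7} 1  {8} 1
  2 to go: {4,8} 1  {6,7} 1  {7,8} 2
  3 to go: {4,7,8} 3  {5,6,7} 1  {6,7,8} 3
  4 to go: {3,5,6,7} 1  {4,6,7,8} 6  {5,6,7,8} 4
  5 to go: {2,3,5,6,7} 1  {3,5,6,7,8} 5  {4,5,6,7,8} 10
  6 to go: {1,2,3,5,6,7} 1  {2,3,5,6,7,8} 6  {3,4,5,6,7,8} 15
  7 to go: {1,2,3,5,6,7,8} 7  {2,3,4,5,6,7,8} 21
  if 0:c drops first: 28 orders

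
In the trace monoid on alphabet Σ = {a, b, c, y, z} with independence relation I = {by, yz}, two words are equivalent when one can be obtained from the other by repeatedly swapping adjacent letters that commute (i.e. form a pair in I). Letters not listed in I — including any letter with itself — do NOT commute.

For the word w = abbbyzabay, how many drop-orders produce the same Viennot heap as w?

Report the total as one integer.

5

#0=a has no predecessor
#1=b depends on [0:a]
#2=b depends on [1:b]
#3=b depends on [2:b]
#4=y depends on [0:a]
#5=z depends on [3:b]
#6=a depends on [4:y, 5:z]
#7=b depends on [6:a]
#8=a depends on [7:b]
#9=y depends on [8:a]
sources: [0:a]
N(rest) = Σ N(rest − s) over sources s of rest; N(one piece) = 1:
  size 1 → [9]=1
  size 2 → [8,9]=1
  size 3 → [7,8,9]=1
  size 4 → [6,7,8,9]=1
  size 5 → [4,6,7,8,9]=1  [5,6,7,8,9]=1
  size 6 → [3,5,6,7,8,9]=1  [4,5,6,7,8,9]=2
  size 7 → [2,3,5,6,7,8,9]=1  [3,4,5,6,7,8,9]=3
  size 8 → [1,2,3,5,6,7,8,9]=1  [2,3,4,5,6,7,8,9]=4
  first=0(a) contributes 5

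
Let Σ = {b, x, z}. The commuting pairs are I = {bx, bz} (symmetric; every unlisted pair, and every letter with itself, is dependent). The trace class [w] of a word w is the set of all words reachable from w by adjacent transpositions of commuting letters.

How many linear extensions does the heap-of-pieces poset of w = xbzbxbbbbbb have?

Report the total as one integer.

165

drop 0:x onto floor
drop 1:b onto floor
drop 2:z onto {0:x}
drop 3:b onto {1:b}
drop 4:x onto {2:z}
drop 5:b onto {3:b}
drop 6:b onto {5:b}
drop 7:b onto {6:b}
drop 8:b onto {7:b}
drop 9:b onto {8:b}
drop 10:b onto {9:b}
ground layer = {0:x, 1:b}
drop-orders for the pieces not yet dropped (sum over which currently-grounded one goes next):
  1 to go: {4} 1  {10} 1
  2 to go: {2,4} 1  {4,10} 2  {9,10} 1
  3 to go: {0,2,4} 1  {2,4,10} 3  {4,9,10} 3  {8,9,10} 1
  4 to go: {0,2,4,10} 4  {2,4,9,10} 6  {4,8,9,10} 4  {7,8,9,10} 1
  5 to go: {0,2,4,9,10} 10  {2,4,8,9,10} 10  {4,7,8,9,10} 5  {6,7,8,9,10} 1
  6 to go: {0,2,4,8,9,10} 20  {2,4,7,8,9,10} 15  {4,6,7,8,9,10} 6  {5,6,7,8,9,10} 1
  7 to go: {0,2,4,7,8,9,10} 35  {2,4,6,7,8,9,10} 21  {3,5,6,7,8,9,10} 1  {4,5,6,7,8,9,10} 7
  8 to go: {0,2,4,6,7,8,9,10} 56  {1,3,5,6,7,8,9,10} 1  {2,4,5,6,7,8,9,10} 28  {3,4,5,6,7,8,9,10} 8
  9 to go: {0,2,4,5,6,7,8,9,10} 84  {1,3,4,5,6,7,8,9,10} 9  {2,3,4,5,6,7,8,9,10} 36
  if 0:x drops first: 45 orders
  if 1:b drops first: 120 orders
heap linearizations: 165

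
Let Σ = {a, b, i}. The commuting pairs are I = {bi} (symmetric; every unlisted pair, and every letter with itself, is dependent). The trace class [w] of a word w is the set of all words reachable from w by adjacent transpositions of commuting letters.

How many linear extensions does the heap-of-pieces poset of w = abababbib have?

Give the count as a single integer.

0(a) covers ∅
1(b) covers 0:a
2(a) covers 1:b
3(b) covers 2:a
4(a) covers 3:b
5(b) covers 4:a
6(b) covers 5:b
7(i) covers 4:a
8(b) covers 6:b
floor of heap: 0:a
completions by unplaced set U, small U first (add the entries for U minus each lowest piece of U):
  |U|=1: {7}:1  {8}:1
  |U|=2: {6,8}:1  {7,8}:2
  |U|=3: {5,6,8}:1  {6,7,8}:3
  |U|=4: {5,6,7,8}:4
  |U|=5: {4,5,6,7,8}:4
  |U|=6: {3,4,5,6,7,8}:4
  |U|=7: {2,3,4,5,6,7,8}:4
  start at 0(a): 4

4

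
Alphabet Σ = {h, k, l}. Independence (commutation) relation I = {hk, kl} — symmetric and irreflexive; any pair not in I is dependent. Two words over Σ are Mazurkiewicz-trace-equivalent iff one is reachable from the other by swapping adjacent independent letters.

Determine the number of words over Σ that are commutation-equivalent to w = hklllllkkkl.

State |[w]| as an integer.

330

0(h) covers ∅
1(k) covers ∅
2(l) covers 0:h
3(l) covers 2:l
4(l) covers 3:l
5(l) covers 4:l
6(l) covers 5:l
7(k) covers 1:k
8(k) covers 7:k
9(k) covers 8:k
10(l) covers 6:l
floor of heap: 0:h, 1:k
completions by unplaced set U, small U first (add the entries for U minus each lowest piece of U):
  |U|=1: {9}:1  {10}:1
  |U|=2: {6,10}:1  {8,9}:1  {9,10}:2
  |U|=3: {5,6,10}:1  {6,9,10}:3  {7,8,9}:1  {8,9,10}:3
  |U|=4: {1,7,8,9}:1  {4,5,6,10}:1  {5,6,9,10}:4  {6,8,9,10}:6  {7,8,9,10}:4
  |U|=5: {1,7,8,9,10}:5  {3,4,5,6,10}:1  {4,5,6,9,10}:5  {5,6,8,9,10}:10  {6,7,8,9,10}:10
  |U|=6: {1,6,7,8,9,10}:15  {2,3,4,5,6,10}:1  {3,4,5,6,9,10}:6  {4,5,6,8,9,10}:15  {5,6,7,8,9,10}:20
  |U|=7: {0,2,3,4,5,6,10}:1  {1,5,6,7,8,9,10}:35  {2,3,4,5,6,9,10}:7  {3,4,5,6,8,9,10}:21  {4,5,6,7,8,9,10}:35
  |U|=8: {0,2,3,4,5,6,9,10}:8  {1,4,5,6,7,8,9,10}:70  {2,3,4,5,6,8,9,10}:28  {3,4,5,6,7,8,9,10}:56
  |U|=9: {0,2,3,4,5,6,8,9,10}:36  {1,3,4,5,6,7,8,9,10}:126  {2,3,4,5,6,7,8,9,10}:84
  start at 0(h): 210
  start at 1(k): 120
sum over floor = 330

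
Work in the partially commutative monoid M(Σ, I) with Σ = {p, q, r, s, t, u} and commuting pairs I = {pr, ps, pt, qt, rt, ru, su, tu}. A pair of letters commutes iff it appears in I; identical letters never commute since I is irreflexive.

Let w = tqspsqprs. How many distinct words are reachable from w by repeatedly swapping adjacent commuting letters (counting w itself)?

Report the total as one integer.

21

0(t) covers ∅
1(q) covers ∅
2(s) covers 0:t, 1:q
3(p) covers 1:q
4(s) covers 2:s
5(q) covers 3:p, 4:s
6(p) covers 5:q
7(r) covers 5:q
8(s) covers 7:r
floor of heap: 0:t, 1:q
completions by unplaced set U, small U first (add the entries for U minus each lowest piece of U):
  |U|=1: {6}:1  {8}:1
  |U|=2: {6,8}:2  {7,8}:1
  |U|=3: {6,7,8}:3
  |U|=4: {5,6,7,8}:3
  |U|=5: {3,5,6,7,8}:3  {4,5,6,7,8}:3
  |U|=6: {2,4,5,6,7,8}:3  {3,4,5,6,7,8}:6
  |U|=7: {0,2,4,5,6,7,8}:3  {2,3,4,5,6,7,8}:9
  start at 0(t): 9
  start at 1(q): 12
sum over floor = 21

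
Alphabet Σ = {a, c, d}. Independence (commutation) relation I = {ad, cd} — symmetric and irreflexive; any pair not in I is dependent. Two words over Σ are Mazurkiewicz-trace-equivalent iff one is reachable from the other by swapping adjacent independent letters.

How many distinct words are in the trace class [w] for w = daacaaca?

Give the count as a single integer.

8

drop 0:d onto floor
drop 1:a onto floor
drop 2:a onto {1:a}
drop 3:c onto {2:a}
drop 4:a onto {3:c}
drop 5:a onto {4:a}
drop 6:c onto {5:a}
drop 7:a onto {6:c}
ground layer = {0:d, 1:a}
drop-orders for the pieces not yet dropped (sum over which currently-grounded one goes next):
  1 to go: {0} 1  {7} 1
  2 to go: {0,7} 2  {6,7} 1
  3 to go: {0,6,7} 3  {5,6,7} 1
  4 to go: {0,5,6,7} 4  {4,5,6,7} 1
  5 to go: {0,4,5,6,7} 5  {3,4,5,6,7} 1
  6 to go: {0,3,4,5,6,7} 6  {2,3,4,5,6,7} 1
  if 0:d drops first: 1 orders
  if 1:a drops first: 7 orders
heap linearizations: 8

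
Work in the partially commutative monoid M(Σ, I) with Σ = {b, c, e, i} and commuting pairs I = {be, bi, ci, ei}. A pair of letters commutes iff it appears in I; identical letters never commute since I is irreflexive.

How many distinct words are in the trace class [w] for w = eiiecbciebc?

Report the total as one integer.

#0=e has no predecessor
#1=i has no predecessor
#2=i depends on [1:i]
#3=e depends on [0:e]
#4=c depends on [3:e]
#5=b depends on [4:c]
#6=c depends on [5:b]
#7=i depends on [2:i]
#8=e depends on [6:c]
#9=b depends on [6:c]
#10=c depends on [8:e, 9:b]
sources: [0:e, 1:i]
N(rest) = Σ N(rest − s) over sources s of rest; N(one piece) = 1:
  size 1 → [7]=1  [10]=1
  size 2 → [2,7]=1  [7,10]=2  [8,10]=1  [9,10]=1
  size 3 → [1,2,7]=1  [2,7,10]=3  [7,8,10]=3  [7,9,10]=3  [8,9,10]=2
  size 4 → [1,2,7,10]=4  [2,7,8,10]=6  [2,7,9,10]=6  [6,8,9,10]=2  [7,8,9,10]=8
  size 5 → [1,2,7,8,10]=10  [1,2,7,9,10]=10  [2,7,8,9,10]=20  [5,6,8,9,10]=2  [6,7,8,9,10]=10
  size 6 → [1,2,7,8,9,10]=40  [2,6,7,8,9,10]=30  [4,5,6,8,9,10]=2  [5,6,7,8,9,10]=12
  size 7 → [1,2,6,7,8,9,10]=70  [2,5,6,7,8,9,10]=42  [3,4,5,6,8,9,10]=2  [4,5,6,7,8,9,10]=14
  size 8 → [0,3,4,5,6,8,9,10]=2  [1,2,5,6,7,8,9,10]=112  [2,4,5,6,7,8,9,10]=56  [3,4,5,6,7,8,9,10]=16
  size 9 → [0,3,4,5,6,7,8,9,10]=18  [1,2,4,5,6,7,8,9,10]=168  [2,3,4,5,6,7,8,9,10]=72
  first=0(e) contributes 240
  first=1(i) contributes 90
|[w]| = 330

330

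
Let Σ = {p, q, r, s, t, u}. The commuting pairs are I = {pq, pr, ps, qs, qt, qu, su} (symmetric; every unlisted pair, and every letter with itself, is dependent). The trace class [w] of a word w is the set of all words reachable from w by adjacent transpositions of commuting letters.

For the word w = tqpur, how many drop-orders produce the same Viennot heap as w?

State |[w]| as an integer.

0(t) covers ∅
1(q) covers ∅
2(p) covers 0:t
3(u) covers 2:p
4(r) covers 1:q, 3:u
floor of heap: 0:t, 1:q
completions by unplaced set U, small U first (add the entries for U minus each lowest piece of U):
  |U|=1: {4}:1
  |U|=2: {1,4}:1  {3,4}:1
  |U|=3: {1,3,4}:2  {2,3,4}:1
  start at 0(t): 3
  start at 1(q): 1
sum over floor = 4

4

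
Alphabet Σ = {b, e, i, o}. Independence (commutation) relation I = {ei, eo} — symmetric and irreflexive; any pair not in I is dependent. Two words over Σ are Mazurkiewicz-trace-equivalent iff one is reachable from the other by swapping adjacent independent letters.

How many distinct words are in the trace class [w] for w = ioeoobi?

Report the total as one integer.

0(i) covers ∅
1(o) covers 0:i
2(e) covers ∅
3(o) covers 1:o
4(o) covers 3:o
5(b) covers 2:e, 4:o
6(i) covers 5:b
floor of heap: 0:i, 2:e
completions by unplaced set U, small U first (add the entries for U minus each lowest piece of U):
  |U|=1: {6}:1
  |U|=2: {5,6}:1
  |U|=3: {2,5,6}:1  {4,5,6}:1
  |U|=4: {2,4,5,6}:2  {3,4,5,6}:1
  |U|=5: {1,3,4,5,6}:1  {2,3,4,5,6}:3
  start at 0(i): 4
  start at 2(e): 1
sum over floor = 5

5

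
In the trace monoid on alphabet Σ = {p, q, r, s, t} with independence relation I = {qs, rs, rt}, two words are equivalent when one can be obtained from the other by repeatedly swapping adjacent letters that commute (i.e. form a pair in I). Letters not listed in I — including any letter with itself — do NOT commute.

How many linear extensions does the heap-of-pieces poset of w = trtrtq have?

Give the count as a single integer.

10

piece 0:t — minimal
piece 1:r — minimal
piece 2:t rests on {0:t}
piece 3:r rests on {1:r}
piece 4:t rests on {2:t}
piece 5:q rests on {3:r, 4:t}
minimal pieces: {0:t, 1:r}
ways to finish when only these pieces remain (= sum over removing one remaining piece with nothing left below it):
  1 left: {5}→1
  2 left: {3,5}→1  {4,5}→1
  3 left: {1,3,5}→1  {2,4,5}→1  {3,4,5}→2
  4 left: {0,2,4,5}→1  {1,3,4,5}→3  {2,3,4,5}→3
  placing 0:t first → 6 extensions
  placing 1:r first → 4 extensions
total linear extensions = 10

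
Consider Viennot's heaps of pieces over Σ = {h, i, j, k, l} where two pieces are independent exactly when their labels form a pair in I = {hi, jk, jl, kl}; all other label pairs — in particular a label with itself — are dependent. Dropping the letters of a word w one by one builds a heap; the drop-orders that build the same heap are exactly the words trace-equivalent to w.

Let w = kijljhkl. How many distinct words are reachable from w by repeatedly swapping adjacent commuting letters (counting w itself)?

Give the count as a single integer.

6

piece 0:k — minimal
piece 1:i rests on {0:k}
piece 2:j rests on {1:i}
piece 3:l rests on {1:i}
piece 4:j rests on {2:j}
piece 5:h rests on {3:l, 4:j}
piece 6:k rests on {5:h}
piece 7:l rests on {5:h}
minimal pieces: {0:k}
ways to finish when only these pieces remain (= sum over removing one remaining piece with nothing left below it):
  1 left: {6}→1  {7}→1
  2 left: {6,7}→2
  3 left: {5,6,7}→2
  4 left: {3,5,6,7}→2  {4,5,6,7}→2
  5 left: {2,4,5,6,7}→2  {3,4,5,6,7}→4
  6 left: {2,3,4,5,6,7}→6
  placing 0:k first → 6 extensions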